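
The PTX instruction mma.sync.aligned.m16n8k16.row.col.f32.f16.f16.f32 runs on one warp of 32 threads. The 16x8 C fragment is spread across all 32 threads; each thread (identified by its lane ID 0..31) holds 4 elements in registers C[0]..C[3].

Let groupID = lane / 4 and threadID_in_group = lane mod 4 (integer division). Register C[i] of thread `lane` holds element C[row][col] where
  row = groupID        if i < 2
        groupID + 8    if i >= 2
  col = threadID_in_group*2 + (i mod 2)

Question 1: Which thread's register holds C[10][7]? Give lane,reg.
11,3

r=10⇒gr=2,Rb=1  c=7⇒th=3,odd=1
L=2*4+3=11  i=1*2+1=3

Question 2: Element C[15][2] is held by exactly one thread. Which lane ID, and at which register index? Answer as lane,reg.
29,2

r=15->g=7,rb=1  c=2->t=1,b0=0
L=7*4+1=29  i=1*2+0=2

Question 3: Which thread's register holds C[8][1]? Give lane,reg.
0,3

r=8->g=0,rb=1  c=1->t=0,b0=1
L=0*4+0=0  i=1*2+1=3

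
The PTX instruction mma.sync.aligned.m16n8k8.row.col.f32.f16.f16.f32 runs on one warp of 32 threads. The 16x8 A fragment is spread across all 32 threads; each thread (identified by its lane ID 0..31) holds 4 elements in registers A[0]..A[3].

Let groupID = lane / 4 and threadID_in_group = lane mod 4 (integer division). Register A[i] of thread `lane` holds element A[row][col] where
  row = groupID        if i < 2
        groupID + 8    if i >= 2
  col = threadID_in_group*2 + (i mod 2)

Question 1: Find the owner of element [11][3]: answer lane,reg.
r:11=>grp=3,rB=1  c:3=>tig=1,lo=1
L=3*4+1=13  i=1*2+1=3

13,3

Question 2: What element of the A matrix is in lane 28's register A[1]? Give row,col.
7,1

lane 28→28/4=7, 28 mod 4=0
i=1  r:7+0→7  c:2·0+1→1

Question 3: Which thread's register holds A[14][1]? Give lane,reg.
r: 14->gid=6,r8=1  c: 1->tid=0,i&1=1
L=6*4+0=24  i=1*2+1=3

24,3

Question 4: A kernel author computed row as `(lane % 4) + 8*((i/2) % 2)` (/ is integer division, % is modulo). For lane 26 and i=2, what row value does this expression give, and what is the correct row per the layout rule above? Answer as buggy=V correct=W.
`(lane % 4) + 8*((i/2) % 2)`[26,2]⇒10
lane 26⇒26/4=6, 26 mod 4=2
i=2  r:6+8⇒14  c:2·2+0⇒4
row: 10 vs 14

buggy=10 correct=14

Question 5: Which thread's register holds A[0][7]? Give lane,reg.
3,1

r=0→G=0,rhi=0  c=7→T=3,p=1
L=0*4+3=3  i=0*2+1=1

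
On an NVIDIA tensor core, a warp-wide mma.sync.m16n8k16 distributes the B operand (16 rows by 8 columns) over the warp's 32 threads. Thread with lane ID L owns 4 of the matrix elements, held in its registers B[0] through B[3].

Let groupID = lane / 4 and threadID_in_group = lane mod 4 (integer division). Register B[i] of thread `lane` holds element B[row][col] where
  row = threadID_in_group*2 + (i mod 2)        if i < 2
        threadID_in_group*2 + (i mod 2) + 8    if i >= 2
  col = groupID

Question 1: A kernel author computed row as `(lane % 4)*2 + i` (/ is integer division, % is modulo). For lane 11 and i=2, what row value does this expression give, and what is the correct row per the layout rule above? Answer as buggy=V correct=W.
buggy=8 correct=14

`(lane % 4)*2 + i`[11,2]=>8
lane 11: grp=2 (11/4), tig=3 (11%4)
i=2: r=3*2+0+8=14, c=grp=2
row: 8 vs 14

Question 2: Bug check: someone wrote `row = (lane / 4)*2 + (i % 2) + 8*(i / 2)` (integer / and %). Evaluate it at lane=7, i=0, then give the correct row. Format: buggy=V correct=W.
buggy=2 correct=6

`(lane / 4)*2 + (i % 2) + 8*(i / 2)`[7,0]=>2
lane 7=>7/4=1, 7 mod 4=3
i=0  r:2·3+0+0=>6  c:1
row: 2 vs 6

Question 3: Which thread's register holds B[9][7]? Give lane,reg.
c=7->g=7  r=9->rb=1,t=0,b0=1
L=7*4+0=28  i=1*2+1=3

28,3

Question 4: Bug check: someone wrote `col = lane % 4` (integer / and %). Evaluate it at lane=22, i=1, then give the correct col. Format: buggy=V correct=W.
buggy=2 correct=5

`lane % 4`[22,1]=>2
L=22=>grp=22>>2=5, tig=22&3=2
[1]=>row 2·2+1+0=5  col grp=5
col: 2 vs 5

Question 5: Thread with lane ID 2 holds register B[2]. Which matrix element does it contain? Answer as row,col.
L=2->g=2>>2=0, t=2&3=2
[2]->row 2·2+0+8=12  col g=0

12,0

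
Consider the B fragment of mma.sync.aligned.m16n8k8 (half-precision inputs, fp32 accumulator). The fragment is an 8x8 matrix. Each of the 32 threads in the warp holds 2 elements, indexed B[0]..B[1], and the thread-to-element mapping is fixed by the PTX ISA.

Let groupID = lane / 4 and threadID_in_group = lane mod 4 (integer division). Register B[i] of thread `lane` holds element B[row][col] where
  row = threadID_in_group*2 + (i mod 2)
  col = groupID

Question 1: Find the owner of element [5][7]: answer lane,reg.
30,1

c: 7->gid=7  r: 5->tid=2,i&1=1
L=7*4+2=30  i=1=1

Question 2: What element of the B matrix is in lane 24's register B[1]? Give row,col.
1,6

24: G=6,T=0
[1] (0*2+1,6) = (1,6)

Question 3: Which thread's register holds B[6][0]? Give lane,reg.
c: 0->gid=0  r: 6->tid=3,i&1=0
L=0*4+3=3  i=0=0

3,0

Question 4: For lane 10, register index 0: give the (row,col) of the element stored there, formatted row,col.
4,2

10: gid=2,tid=2
[0] (2*2+0,2) = (4,2)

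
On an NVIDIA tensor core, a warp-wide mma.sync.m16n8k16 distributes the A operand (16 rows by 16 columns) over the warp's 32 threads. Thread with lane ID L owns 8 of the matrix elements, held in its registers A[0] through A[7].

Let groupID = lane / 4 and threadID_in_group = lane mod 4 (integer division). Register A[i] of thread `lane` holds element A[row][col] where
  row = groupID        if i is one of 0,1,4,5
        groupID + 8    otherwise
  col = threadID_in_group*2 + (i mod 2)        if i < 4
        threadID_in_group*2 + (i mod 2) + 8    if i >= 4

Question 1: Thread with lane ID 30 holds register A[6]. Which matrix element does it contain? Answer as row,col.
15,12

lane 30=>30/4=7, 30 mod 4=2
i=6  r:7+8=>15  c:2·2+0+8=>12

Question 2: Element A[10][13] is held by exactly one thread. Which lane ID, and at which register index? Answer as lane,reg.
10,7

r=10->g=2,rb=1  c=13->cb=1,t=2,b0=1
L=2*4+2=10  i=1*4+1*2+1=7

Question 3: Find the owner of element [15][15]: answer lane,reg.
31,7

r: 15->gid=7,r8=1  c: 15->c8=1,tid=3,i&1=1
L=7*4+3=31  i=1*4+1*2+1=7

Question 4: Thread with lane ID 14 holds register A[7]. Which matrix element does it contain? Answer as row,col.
11,13

L=14⇒gr=14>>2=3, th=14&3=2
[7]⇒row 3+8=11  col 2·2+1+8=13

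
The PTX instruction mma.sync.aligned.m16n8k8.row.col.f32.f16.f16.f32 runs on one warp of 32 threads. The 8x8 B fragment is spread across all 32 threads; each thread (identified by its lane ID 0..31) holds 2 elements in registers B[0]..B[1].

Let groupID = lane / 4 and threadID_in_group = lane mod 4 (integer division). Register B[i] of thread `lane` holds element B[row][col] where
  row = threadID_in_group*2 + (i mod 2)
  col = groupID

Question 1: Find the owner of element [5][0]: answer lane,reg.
c: 0->gid=0  r: 5->tid=2,i&1=1
L=0*4+2=2  i=1=1

2,1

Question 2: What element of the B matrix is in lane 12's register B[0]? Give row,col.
lane 12: gr=3 (12/4), th=0 (12%4)
i=0: r=0*2+0=0, c=gr=3

0,3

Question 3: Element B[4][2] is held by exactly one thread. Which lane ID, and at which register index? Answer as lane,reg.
10,0

c: 2->gid=2  r: 4->tid=2,i&1=0
L=2*4+2=10  i=0=0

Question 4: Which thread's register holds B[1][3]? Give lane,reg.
12,1

c=3->g=3  r=1->t=0,b0=1
L=3*4+0=12  i=1=1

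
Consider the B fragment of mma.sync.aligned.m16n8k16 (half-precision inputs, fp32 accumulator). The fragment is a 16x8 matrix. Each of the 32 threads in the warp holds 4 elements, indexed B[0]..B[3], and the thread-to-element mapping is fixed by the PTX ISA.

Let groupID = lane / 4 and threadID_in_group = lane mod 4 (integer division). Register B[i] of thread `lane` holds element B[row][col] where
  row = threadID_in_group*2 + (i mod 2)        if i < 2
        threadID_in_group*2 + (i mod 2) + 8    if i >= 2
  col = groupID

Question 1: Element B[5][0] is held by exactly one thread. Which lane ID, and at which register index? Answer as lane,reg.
2,1

c=0→G=0  r=5→rhi=0,T=2,p=1
L=0*4+2=2  i=0*2+1=1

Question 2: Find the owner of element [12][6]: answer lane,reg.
26,2

c=6→G=6  r=12→rhi=1,T=2,p=0
L=6*4+2=26  i=1*2+0=2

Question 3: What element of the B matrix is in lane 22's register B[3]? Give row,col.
22: gid=5,tid=2
[3] (2*2+1+8,5) = (13,5)

13,5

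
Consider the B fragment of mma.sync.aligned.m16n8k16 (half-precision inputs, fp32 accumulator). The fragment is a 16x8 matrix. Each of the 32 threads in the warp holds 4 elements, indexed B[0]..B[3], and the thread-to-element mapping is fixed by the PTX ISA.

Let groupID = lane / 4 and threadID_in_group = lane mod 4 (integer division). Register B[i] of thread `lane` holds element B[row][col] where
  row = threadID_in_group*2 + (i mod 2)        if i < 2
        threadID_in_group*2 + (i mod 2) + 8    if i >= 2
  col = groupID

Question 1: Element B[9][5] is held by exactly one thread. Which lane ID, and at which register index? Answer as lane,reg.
c=5->g=5  r=9->rb=1,t=0,b0=1
L=5*4+0=20  i=1*2+1=3

20,3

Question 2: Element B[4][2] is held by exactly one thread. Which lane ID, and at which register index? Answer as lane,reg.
10,0

c:2=>grp=2  r:4=>rB=0,tig=2,lo=0
L=2*4+2=10  i=0*2+0=0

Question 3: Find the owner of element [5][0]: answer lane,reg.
2,1

c=0→G=0  r=5→rhi=0,T=2,p=1
L=0*4+2=2  i=0*2+1=1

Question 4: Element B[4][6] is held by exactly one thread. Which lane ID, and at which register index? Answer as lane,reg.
26,0

c=6->g=6  r=4->rb=0,t=2,b0=0
L=6*4+2=26  i=0*2+0=0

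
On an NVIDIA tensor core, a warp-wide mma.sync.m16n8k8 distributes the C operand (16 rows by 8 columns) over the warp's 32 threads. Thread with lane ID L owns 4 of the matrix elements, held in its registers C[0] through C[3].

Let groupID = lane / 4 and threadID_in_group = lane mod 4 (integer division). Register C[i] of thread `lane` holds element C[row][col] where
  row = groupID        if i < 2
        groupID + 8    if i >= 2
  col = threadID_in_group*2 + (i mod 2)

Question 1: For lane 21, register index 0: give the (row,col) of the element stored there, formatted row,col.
lane 21=>21/4=5, 21 mod 4=1
i=0  r:5+0=>5  c:2·1+0=>2

5,2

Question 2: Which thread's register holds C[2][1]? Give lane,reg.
r=2⇒gr=2,Rb=0  c=1⇒th=0,odd=1
L=2*4+0=8  i=0*2+1=1

8,1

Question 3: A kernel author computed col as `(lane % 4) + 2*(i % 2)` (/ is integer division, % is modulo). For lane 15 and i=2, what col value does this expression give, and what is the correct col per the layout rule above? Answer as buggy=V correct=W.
`(lane % 4) + 2*(i % 2)`[15,2]->3
lane 15->15/4=3, 15 mod 4=3
i=2  r:3+8->11  c:2·3+0->6
col: 3 vs 6

buggy=3 correct=6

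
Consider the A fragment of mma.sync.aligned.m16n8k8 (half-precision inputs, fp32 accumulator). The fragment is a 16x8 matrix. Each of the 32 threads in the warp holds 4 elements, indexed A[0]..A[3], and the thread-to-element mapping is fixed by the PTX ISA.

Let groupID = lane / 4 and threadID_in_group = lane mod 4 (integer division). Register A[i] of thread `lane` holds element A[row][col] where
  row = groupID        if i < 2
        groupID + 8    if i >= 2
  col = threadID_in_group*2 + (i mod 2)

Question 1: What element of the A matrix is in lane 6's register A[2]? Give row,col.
9,4

lane 6: grp=1 (6/4), tig=2 (6%4)
i=2: r=1+8=9, c=2*2+0=4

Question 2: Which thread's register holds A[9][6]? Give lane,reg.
r: 9->gid=1,r8=1  c: 6->tid=3,i&1=0
L=1*4+3=7  i=1*2+0=2

7,2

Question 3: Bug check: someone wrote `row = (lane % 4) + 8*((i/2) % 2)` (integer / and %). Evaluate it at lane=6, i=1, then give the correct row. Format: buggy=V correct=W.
buggy=2 correct=1

`(lane % 4) + 8*((i/2) % 2)`[6,1]→2
lane 6→6/4=1, 6 mod 4=2
i=1  r:1+0→1  c:2·2+1→5
row: 2 vs 1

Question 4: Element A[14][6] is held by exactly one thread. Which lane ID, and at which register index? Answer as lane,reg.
27,2

r=14→G=6,rhi=1  c=6→T=3,p=0
L=6*4+3=27  i=1*2+0=2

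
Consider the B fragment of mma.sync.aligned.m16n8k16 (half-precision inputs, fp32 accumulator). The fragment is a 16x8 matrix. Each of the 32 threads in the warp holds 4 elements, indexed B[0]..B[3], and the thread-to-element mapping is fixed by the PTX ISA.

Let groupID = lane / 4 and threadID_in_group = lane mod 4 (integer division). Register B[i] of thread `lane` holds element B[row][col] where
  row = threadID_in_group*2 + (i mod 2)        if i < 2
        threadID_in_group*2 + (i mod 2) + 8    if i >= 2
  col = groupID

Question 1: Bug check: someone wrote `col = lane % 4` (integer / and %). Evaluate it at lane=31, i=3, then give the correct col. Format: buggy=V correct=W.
buggy=3 correct=7

`lane % 4`[31,3]=>3
L=31=>grp=31>>2=7, tig=31&3=3
[3]=>row 3·2+1+8=15  col grp=7
col: 3 vs 7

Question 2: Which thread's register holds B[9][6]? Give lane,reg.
c=6⇒gr=6  r=9⇒Rb=1,th=0,odd=1
L=6*4+0=24  i=1*2+1=3

24,3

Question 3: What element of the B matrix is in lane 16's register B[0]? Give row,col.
16: G=4,T=0
[0] (0*2+0+0,4) = (0,4)

0,4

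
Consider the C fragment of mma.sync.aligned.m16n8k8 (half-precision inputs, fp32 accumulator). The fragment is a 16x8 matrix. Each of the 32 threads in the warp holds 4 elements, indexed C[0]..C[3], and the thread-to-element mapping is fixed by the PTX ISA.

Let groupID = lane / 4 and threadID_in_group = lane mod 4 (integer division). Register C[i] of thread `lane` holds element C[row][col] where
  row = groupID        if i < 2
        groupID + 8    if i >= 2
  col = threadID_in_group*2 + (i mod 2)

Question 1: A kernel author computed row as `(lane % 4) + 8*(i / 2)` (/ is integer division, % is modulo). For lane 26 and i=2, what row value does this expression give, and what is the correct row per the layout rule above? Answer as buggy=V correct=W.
`(lane % 4) + 8*(i / 2)`[26,2]→10
L=26→G=26>>2=6, T=26&3=2
[2]→row 6+8=14  col 2·2+0=4
row: 10 vs 14

buggy=10 correct=14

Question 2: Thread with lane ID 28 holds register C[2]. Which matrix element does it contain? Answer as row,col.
lane 28->28/4=7, 28 mod 4=0
i=2  r:7+8->15  c:2·0+0->0

15,0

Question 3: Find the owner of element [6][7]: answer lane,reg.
r=6->g=6,rb=0  c=7->t=3,b0=1
L=6*4+3=27  i=0*2+1=1

27,1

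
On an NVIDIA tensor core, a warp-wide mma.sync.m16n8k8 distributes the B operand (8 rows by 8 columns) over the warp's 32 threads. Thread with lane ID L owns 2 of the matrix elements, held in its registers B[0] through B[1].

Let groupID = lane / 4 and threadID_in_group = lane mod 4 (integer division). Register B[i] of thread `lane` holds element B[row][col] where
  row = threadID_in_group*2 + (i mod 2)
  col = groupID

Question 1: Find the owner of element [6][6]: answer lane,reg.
c: 6->gid=6  r: 6->tid=3,i&1=0
L=6*4+3=27  i=0=0

27,0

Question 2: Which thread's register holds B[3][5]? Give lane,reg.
c=5→G=5  r=3→T=1,p=1
L=5*4+1=21  i=1=1

21,1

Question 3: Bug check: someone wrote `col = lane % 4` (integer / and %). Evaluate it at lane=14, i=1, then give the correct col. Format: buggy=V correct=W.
buggy=2 correct=3

`lane % 4`[14,1]→2
14: G=3,T=2
[1] (2*2+1,3) = (5,3)
col: 2 vs 3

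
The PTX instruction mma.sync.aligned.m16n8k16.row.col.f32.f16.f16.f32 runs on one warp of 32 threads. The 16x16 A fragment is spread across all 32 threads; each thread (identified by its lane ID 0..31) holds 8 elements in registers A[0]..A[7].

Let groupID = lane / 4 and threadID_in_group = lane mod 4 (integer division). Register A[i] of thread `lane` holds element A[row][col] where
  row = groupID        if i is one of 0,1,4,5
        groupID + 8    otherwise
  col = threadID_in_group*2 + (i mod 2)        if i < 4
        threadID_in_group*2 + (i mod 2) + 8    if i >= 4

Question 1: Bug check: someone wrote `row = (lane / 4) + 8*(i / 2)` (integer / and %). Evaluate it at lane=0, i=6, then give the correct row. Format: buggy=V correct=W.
`(lane / 4) + 8*(i / 2)`[0,6]→24
0: G=0,T=0
[6] (0+8,0*2+0+8) = (8,8)
row: 24 vs 8

buggy=24 correct=8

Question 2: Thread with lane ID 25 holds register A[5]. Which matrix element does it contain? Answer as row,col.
lane 25=>25/4=6, 25 mod 4=1
i=5  r:6+0=>6  c:2·1+1+8=>11

6,11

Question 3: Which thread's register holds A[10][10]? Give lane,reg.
r=10⇒gr=2,Rb=1  c=10⇒Cb=1,th=1,odd=0
L=2*4+1=9  i=1*4+1*2+0=6

9,6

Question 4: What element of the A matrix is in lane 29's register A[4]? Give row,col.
7,10

L=29→G=29>>2=7, T=29&3=1
[4]→row 7+0=7  col 1·2+0+8=10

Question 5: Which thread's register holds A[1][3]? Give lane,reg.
5,1

r=1⇒gr=1,Rb=0  c=3⇒Cb=0,th=1,odd=1
L=1*4+1=5  i=0*4+0*2+1=1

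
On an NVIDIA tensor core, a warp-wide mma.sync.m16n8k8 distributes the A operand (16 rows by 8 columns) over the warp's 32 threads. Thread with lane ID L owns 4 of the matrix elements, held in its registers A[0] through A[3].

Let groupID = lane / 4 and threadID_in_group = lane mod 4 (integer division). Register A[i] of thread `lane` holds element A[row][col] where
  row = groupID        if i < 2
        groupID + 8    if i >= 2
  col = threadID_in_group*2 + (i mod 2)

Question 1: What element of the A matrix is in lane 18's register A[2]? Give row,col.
12,4

L=18=>grp=18>>2=4, tig=18&3=2
[2]=>row 4+8=12  col 2·2+0=4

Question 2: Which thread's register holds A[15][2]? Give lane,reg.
29,2

r=15→G=7,rhi=1  c=2→T=1,p=0
L=7*4+1=29  i=1*2+0=2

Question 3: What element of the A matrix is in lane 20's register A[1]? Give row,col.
lane 20: gid=5 (20/4), tid=0 (20%4)
i=1: r=5+0=5, c=0*2+1=1

5,1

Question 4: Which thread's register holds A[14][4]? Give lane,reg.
26,2

r=14→G=6,rhi=1  c=4→T=2,p=0
L=6*4+2=26  i=1*2+0=2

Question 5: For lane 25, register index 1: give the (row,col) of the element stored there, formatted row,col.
6,3

L=25⇒gr=25>>2=6, th=25&3=1
[1]⇒row 6+0=6  col 1·2+1=3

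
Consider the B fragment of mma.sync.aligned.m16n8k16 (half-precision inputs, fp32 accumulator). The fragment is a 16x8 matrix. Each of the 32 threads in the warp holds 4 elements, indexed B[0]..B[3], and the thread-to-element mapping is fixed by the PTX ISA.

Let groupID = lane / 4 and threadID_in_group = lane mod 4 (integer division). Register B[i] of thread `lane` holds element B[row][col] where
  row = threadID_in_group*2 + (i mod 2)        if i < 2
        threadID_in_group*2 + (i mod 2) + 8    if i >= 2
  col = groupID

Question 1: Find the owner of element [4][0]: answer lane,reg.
2,0

c=0⇒gr=0  r=4⇒Rb=0,th=2,odd=0
L=0*4+2=2  i=0*2+0=0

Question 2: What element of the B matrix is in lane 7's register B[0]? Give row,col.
lane 7->7/4=1, 7 mod 4=3
i=0  r:2·3+0+0->6  c:1

6,1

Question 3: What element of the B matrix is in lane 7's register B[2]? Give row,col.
14,1

7: G=1,T=3
[2] (3*2+0+8,1) = (14,1)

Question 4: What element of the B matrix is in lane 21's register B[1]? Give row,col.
L=21->gid=21>>2=5, tid=21&3=1
[1]->row 1·2+1+0=3  col gid=5

3,5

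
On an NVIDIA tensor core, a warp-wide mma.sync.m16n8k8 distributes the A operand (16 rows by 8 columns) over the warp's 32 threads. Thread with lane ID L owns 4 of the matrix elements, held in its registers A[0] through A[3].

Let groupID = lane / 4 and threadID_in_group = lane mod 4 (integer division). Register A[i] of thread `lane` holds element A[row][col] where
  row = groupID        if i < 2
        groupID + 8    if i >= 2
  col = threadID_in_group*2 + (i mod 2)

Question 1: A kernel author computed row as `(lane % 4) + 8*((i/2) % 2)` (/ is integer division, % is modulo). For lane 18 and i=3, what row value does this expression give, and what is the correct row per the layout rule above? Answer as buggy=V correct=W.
`(lane % 4) + 8*((i/2) % 2)`[18,3]⇒10
L=18⇒gr=18>>2=4, th=18&3=2
[3]⇒row 4+8=12  col 2·2+1=5
row: 10 vs 12

buggy=10 correct=12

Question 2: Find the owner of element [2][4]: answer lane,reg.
10,0

r=2⇒gr=2,Rb=0  c=4⇒th=2,odd=0
L=2*4+2=10  i=0*2+0=0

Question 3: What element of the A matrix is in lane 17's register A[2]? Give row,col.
12,2

17: gr=4,th=1
[2] (4+8,1*2+0) = (12,2)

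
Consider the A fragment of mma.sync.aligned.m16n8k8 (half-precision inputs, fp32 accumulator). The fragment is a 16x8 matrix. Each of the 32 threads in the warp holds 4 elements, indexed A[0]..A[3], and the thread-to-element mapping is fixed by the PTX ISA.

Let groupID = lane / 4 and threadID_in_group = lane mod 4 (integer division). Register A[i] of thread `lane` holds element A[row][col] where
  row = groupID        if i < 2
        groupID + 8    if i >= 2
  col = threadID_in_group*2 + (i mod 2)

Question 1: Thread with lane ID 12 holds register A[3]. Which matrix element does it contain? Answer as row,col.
11,1

lane 12: gid=3 (12/4), tid=0 (12%4)
i=3: r=3+8=11, c=0*2+1=1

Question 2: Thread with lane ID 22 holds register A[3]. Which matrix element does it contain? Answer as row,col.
lane 22: grp=5 (22/4), tig=2 (22%4)
i=3: r=5+8=13, c=2*2+1=5

13,5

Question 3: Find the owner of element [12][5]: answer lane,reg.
r:12=>grp=4,rB=1  c:5=>tig=2,lo=1
L=4*4+2=18  i=1*2+1=3

18,3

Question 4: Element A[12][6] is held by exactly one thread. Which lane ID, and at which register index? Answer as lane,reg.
19,2

r=12→G=4,rhi=1  c=6→T=3,p=0
L=4*4+3=19  i=1*2+0=2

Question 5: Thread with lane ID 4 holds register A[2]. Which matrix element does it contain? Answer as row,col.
L=4->g=4>>2=1, t=4&3=0
[2]->row 1+8=9  col 0·2+0=0

9,0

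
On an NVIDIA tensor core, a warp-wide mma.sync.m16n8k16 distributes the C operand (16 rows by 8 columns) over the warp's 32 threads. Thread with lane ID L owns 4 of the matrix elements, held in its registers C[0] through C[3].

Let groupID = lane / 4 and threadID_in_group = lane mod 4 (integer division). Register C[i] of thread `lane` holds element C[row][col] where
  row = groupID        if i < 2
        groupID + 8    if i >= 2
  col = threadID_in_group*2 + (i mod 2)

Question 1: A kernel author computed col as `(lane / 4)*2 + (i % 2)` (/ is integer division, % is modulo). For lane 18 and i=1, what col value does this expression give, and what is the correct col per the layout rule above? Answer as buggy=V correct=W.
buggy=9 correct=5

`(lane / 4)*2 + (i % 2)`[18,1]=>9
lane 18=>18/4=4, 18 mod 4=2
i=1  r:4+0=>4  c:2·2+1=>5
col: 9 vs 5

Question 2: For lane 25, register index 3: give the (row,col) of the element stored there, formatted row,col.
14,3

lane 25→25/4=6, 25 mod 4=1
i=3  r:6+8→14  c:2·1+1→3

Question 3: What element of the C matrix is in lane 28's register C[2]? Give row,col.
lane 28->28/4=7, 28 mod 4=0
i=2  r:7+8->15  c:2·0+0->0

15,0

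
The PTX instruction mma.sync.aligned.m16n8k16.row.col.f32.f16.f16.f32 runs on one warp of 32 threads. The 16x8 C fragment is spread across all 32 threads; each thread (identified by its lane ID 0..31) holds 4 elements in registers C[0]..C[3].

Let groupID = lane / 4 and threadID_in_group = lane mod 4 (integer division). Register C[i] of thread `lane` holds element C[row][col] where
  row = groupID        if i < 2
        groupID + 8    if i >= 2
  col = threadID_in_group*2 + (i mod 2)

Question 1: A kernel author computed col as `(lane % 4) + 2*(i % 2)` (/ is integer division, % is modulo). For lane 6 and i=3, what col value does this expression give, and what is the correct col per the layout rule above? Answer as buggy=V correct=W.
`(lane % 4) + 2*(i % 2)`[6,3]->4
L=6->g=6>>2=1, t=6&3=2
[3]->row 1+8=9  col 2·2+1=5
col: 4 vs 5

buggy=4 correct=5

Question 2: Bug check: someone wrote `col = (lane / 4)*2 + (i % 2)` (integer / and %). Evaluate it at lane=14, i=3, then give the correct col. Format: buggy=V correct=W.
`(lane / 4)*2 + (i % 2)`[14,3]=>7
L=14=>grp=14>>2=3, tig=14&3=2
[3]=>row 3+8=11  col 2·2+1=5
col: 7 vs 5

buggy=7 correct=5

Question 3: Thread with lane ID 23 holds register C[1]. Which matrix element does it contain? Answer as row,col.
5,7

lane 23⇒23/4=5, 23 mod 4=3
i=1  r:5+0⇒5  c:2·3+1⇒7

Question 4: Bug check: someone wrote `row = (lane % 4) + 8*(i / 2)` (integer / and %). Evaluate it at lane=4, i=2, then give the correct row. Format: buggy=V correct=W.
buggy=8 correct=9

`(lane % 4) + 8*(i / 2)`[4,2]→8
lane 4→4/4=1, 4 mod 4=0
i=2  r:1+8→9  c:2·0+0→0
row: 8 vs 9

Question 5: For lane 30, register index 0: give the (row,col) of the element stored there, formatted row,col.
30: g=7,t=2
[0] (7+0,2*2+0) = (7,4)

7,4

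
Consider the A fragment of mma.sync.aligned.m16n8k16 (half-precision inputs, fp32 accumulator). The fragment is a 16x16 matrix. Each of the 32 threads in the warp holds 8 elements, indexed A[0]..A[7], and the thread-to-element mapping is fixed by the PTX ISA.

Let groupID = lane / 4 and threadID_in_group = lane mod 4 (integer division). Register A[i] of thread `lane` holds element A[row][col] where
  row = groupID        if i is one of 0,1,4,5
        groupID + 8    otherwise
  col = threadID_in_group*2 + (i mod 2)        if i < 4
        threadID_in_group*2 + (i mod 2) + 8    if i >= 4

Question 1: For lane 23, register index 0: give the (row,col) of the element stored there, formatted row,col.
lane 23: G=5 (23/4), T=3 (23%4)
i=0: r=5+0=5, c=3*2+0+0=6

5,6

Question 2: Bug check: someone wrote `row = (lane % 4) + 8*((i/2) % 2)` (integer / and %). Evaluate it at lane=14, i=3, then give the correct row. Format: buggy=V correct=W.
buggy=10 correct=11

`(lane % 4) + 8*((i/2) % 2)`[14,3]->10
14: g=3,t=2
[3] (3+8,2*2+1+0) = (11,5)
row: 10 vs 11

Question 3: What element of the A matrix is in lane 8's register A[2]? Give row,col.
10,0

lane 8: gid=2 (8/4), tid=0 (8%4)
i=2: r=2+8=10, c=0*2+0+0=0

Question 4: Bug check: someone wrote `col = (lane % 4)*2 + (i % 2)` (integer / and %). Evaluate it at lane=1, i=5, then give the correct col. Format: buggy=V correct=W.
buggy=3 correct=11

`(lane % 4)*2 + (i % 2)`[1,5]->3
1: gid=0,tid=1
[5] (0+0,1*2+1+8) = (0,11)
col: 3 vs 11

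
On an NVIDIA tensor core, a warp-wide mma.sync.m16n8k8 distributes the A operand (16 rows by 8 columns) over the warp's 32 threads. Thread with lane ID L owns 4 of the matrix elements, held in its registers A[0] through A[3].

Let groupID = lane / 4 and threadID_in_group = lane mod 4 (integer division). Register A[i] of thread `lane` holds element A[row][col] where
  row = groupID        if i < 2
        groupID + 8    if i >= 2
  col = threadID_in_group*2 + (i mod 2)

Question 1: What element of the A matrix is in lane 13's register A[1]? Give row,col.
3,3

L=13->gid=13>>2=3, tid=13&3=1
[1]->row 3+0=3  col 1·2+1=3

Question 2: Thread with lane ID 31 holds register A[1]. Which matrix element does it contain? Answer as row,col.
L=31->g=31>>2=7, t=31&3=3
[1]->row 7+0=7  col 3·2+1=7

7,7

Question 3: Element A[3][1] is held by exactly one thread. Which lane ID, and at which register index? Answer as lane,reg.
12,1

r=3->g=3,rb=0  c=1->t=0,b0=1
L=3*4+0=12  i=0*2+1=1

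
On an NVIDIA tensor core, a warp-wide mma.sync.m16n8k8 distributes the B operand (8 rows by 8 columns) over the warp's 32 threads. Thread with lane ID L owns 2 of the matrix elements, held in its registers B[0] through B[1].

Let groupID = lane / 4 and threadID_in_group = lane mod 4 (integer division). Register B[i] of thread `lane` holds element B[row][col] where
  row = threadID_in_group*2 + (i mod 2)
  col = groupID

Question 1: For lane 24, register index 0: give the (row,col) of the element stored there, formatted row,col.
0,6

lane 24: G=6 (24/4), T=0 (24%4)
i=0: r=0*2+0=0, c=G=6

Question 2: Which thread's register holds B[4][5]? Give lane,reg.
22,0

c:5=>grp=5  r:4=>tig=2,lo=0
L=5*4+2=22  i=0=0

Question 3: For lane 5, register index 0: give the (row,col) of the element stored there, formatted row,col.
L=5=>grp=5>>2=1, tig=5&3=1
[0]=>row 1·2+0=2  col grp=1

2,1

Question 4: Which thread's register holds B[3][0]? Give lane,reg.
c=0⇒gr=0  r=3⇒th=1,odd=1
L=0*4+1=1  i=1=1

1,1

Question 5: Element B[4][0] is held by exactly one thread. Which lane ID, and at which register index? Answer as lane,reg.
2,0

c:0=>grp=0  r:4=>tig=2,lo=0
L=0*4+2=2  i=0=0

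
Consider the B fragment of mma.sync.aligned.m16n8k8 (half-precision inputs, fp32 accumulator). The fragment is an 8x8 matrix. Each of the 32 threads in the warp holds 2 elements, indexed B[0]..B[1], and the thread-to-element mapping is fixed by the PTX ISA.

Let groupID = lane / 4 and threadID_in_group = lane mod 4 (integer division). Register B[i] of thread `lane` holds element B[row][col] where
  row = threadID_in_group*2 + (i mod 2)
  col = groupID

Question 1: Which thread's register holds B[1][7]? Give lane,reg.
c=7->g=7  r=1->t=0,b0=1
L=7*4+0=28  i=1=1

28,1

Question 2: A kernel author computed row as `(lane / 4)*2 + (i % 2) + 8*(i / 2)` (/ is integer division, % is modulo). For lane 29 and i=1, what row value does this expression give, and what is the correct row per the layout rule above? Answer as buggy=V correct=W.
buggy=15 correct=3

`(lane / 4)*2 + (i % 2) + 8*(i / 2)`[29,1]=>15
lane 29: grp=7 (29/4), tig=1 (29%4)
i=1: r=1*2+1=3, c=grp=7
row: 15 vs 3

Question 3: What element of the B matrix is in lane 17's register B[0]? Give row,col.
17: G=4,T=1
[0] (1*2+0,4) = (2,4)

2,4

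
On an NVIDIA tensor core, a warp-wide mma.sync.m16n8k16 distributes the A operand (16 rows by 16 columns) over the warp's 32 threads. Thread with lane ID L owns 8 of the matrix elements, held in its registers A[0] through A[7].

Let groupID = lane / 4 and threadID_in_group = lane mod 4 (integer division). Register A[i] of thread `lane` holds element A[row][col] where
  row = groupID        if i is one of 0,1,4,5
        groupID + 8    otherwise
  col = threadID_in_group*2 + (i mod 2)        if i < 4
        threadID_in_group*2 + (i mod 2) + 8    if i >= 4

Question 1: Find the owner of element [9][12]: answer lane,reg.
r:9=>grp=1,rB=1  c:12=>cB=1,tig=2,lo=0
L=1*4+2=6  i=1*4+1*2+0=6

6,6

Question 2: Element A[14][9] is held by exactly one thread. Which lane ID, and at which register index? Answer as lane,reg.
24,7

r:14=>grp=6,rB=1  c:9=>cB=1,tig=0,lo=1
L=6*4+0=24  i=1*4+1*2+1=7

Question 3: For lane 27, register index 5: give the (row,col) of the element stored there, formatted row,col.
L=27⇒gr=27>>2=6, th=27&3=3
[5]⇒row 6+0=6  col 3·2+1+8=15

6,15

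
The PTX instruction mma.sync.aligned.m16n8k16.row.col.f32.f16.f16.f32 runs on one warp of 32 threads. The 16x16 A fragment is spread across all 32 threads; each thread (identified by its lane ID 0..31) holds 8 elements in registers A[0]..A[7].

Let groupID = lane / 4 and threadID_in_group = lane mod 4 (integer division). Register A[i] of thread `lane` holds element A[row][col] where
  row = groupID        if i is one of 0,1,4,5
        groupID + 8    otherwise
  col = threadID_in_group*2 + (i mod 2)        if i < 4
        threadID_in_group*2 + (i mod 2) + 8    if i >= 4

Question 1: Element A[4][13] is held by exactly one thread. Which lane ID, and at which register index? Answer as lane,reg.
18,5

r=4->g=4,rb=0  c=13->cb=1,t=2,b0=1
L=4*4+2=18  i=1*4+0*2+1=5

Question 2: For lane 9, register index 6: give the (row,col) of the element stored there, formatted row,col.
L=9->gid=9>>2=2, tid=9&3=1
[6]->row 2+8=10  col 1·2+0+8=10

10,10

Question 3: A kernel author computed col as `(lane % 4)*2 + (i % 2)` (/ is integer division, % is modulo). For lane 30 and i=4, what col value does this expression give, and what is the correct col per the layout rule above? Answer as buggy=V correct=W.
buggy=4 correct=12

`(lane % 4)*2 + (i % 2)`[30,4]=>4
lane 30=>30/4=7, 30 mod 4=2
i=4  r:7+0=>7  c:2·2+0+8=>12
col: 4 vs 12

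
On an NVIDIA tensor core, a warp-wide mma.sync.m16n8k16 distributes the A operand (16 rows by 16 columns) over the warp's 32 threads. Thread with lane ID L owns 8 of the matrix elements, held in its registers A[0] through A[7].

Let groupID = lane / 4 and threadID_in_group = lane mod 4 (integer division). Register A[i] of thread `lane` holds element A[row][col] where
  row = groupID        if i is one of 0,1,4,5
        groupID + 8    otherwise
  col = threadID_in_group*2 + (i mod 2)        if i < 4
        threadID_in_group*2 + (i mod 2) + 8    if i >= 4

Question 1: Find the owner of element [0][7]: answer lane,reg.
3,1

r=0⇒gr=0,Rb=0  c=7⇒Cb=0,th=3,odd=1
L=0*4+3=3  i=0*4+0*2+1=1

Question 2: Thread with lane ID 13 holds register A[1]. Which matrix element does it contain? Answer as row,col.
3,3

13: gid=3,tid=1
[1] (3+0,1*2+1+0) = (3,3)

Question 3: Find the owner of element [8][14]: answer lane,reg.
r:8=>grp=0,rB=1  c:14=>cB=1,tig=3,lo=0
L=0*4+3=3  i=1*4+1*2+0=6

3,6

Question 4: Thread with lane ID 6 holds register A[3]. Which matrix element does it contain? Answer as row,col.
9,5

6: gr=1,th=2
[3] (1+8,2*2+1+0) = (9,5)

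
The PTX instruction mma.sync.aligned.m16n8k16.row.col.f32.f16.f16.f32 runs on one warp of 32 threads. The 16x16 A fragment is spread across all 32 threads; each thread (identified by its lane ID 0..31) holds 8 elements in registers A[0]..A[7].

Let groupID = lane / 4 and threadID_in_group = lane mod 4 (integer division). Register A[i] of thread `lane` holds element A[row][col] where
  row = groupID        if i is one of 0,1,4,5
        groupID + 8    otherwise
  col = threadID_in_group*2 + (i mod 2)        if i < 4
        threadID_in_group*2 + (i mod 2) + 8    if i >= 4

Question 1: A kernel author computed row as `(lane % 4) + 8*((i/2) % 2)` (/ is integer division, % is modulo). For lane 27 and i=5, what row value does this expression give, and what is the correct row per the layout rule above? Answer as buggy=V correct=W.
buggy=3 correct=6

`(lane % 4) + 8*((i/2) % 2)`[27,5]⇒3
27: gr=6,th=3
[5] (6+0,3*2+1+8) = (6,15)
row: 3 vs 6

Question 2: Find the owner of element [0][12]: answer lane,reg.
r:0=>grp=0,rB=0  c:12=>cB=1,tig=2,lo=0
L=0*4+2=2  i=1*4+0*2+0=4

2,4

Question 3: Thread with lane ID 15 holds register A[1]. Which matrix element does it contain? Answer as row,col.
lane 15→15/4=3, 15 mod 4=3
i=1  r:3+0→3  c:2·3+1+0→7

3,7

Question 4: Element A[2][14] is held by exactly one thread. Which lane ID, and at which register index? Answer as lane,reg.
11,4

r=2⇒gr=2,Rb=0  c=14⇒Cb=1,th=3,odd=0
L=2*4+3=11  i=1*4+0*2+0=4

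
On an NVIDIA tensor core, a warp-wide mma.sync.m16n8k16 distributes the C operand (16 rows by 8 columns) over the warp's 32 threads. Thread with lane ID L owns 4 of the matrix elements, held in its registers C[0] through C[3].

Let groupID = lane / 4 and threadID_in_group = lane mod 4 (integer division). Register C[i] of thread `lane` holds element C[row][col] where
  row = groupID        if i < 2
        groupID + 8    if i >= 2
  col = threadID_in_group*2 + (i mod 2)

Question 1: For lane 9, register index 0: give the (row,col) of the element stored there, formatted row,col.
lane 9=>9/4=2, 9 mod 4=1
i=0  r:2+0=>2  c:2·1+0=>2

2,2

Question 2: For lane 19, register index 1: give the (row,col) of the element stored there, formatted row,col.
4,7

19: gid=4,tid=3
[1] (4+0,3*2+1) = (4,7)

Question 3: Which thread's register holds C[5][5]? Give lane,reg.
r=5->g=5,rb=0  c=5->t=2,b0=1
L=5*4+2=22  i=0*2+1=1

22,1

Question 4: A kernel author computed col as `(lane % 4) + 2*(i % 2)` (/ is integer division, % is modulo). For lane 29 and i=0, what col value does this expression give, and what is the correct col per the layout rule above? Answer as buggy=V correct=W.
buggy=1 correct=2

`(lane % 4) + 2*(i % 2)`[29,0]->1
29: g=7,t=1
[0] (7+0,1*2+0) = (7,2)
col: 1 vs 2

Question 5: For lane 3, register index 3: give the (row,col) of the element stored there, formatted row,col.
8,7

L=3→G=3>>2=0, T=3&3=3
[3]→row 0+8=8  col 3·2+1=7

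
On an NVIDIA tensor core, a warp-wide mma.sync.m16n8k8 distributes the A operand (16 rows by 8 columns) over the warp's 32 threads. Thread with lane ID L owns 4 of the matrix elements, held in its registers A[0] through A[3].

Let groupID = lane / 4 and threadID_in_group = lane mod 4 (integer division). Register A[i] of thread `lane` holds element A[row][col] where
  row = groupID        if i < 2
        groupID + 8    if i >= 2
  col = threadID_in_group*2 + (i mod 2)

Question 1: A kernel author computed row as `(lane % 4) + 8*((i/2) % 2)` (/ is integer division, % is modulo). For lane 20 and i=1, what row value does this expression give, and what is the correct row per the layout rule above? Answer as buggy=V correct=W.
`(lane % 4) + 8*((i/2) % 2)`[20,1]->0
20: gid=5,tid=0
[1] (5+0,0*2+1) = (5,1)
row: 0 vs 5

buggy=0 correct=5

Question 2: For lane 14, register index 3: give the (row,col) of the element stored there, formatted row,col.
L=14->g=14>>2=3, t=14&3=2
[3]->row 3+8=11  col 2·2+1=5

11,5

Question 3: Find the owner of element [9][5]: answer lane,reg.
r=9⇒gr=1,Rb=1  c=5⇒th=2,odd=1
L=1*4+2=6  i=1*2+1=3

6,3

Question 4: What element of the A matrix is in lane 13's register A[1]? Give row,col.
3,3

lane 13->13/4=3, 13 mod 4=1
i=1  r:3+0->3  c:2·1+1->3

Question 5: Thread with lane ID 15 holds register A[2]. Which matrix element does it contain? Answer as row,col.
11,6

15: gid=3,tid=3
[2] (3+8,3*2+0) = (11,6)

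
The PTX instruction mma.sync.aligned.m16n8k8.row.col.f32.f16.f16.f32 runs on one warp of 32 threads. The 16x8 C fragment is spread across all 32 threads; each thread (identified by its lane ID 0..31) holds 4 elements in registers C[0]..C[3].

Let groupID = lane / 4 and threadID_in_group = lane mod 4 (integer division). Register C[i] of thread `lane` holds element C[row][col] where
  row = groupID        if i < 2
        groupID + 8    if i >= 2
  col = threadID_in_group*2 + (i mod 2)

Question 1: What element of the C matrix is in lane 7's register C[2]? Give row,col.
9,6

L=7->g=7>>2=1, t=7&3=3
[2]->row 1+8=9  col 3·2+0=6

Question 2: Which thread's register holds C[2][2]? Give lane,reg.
r: 2->gid=2,r8=0  c: 2->tid=1,i&1=0
L=2*4+1=9  i=0*2+0=0

9,0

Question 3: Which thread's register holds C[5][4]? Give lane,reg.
r=5→G=5,rhi=0  c=4→T=2,p=0
L=5*4+2=22  i=0*2+0=0

22,0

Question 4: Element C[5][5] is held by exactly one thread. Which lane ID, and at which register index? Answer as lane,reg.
r=5->g=5,rb=0  c=5->t=2,b0=1
L=5*4+2=22  i=0*2+1=1

22,1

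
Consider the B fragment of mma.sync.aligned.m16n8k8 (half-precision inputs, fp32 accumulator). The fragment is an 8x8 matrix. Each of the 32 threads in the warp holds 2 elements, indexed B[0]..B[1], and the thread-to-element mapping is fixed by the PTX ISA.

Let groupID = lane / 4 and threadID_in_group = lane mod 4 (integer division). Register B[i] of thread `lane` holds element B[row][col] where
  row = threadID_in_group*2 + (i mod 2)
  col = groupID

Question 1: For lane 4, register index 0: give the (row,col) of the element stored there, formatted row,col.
L=4⇒gr=4>>2=1, th=4&3=0
[0]⇒row 0·2+0=0  col gr=1

0,1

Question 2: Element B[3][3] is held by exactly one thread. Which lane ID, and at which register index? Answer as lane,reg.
c=3→G=3  r=3→T=1,p=1
L=3*4+1=13  i=1=1

13,1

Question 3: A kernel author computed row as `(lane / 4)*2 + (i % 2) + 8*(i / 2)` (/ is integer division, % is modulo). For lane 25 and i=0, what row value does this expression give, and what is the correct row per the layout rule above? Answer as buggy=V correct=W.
buggy=12 correct=2

`(lane / 4)*2 + (i % 2) + 8*(i / 2)`[25,0]->12
lane 25->25/4=6, 25 mod 4=1
i=0  r:2·1+0->2  c:6
row: 12 vs 2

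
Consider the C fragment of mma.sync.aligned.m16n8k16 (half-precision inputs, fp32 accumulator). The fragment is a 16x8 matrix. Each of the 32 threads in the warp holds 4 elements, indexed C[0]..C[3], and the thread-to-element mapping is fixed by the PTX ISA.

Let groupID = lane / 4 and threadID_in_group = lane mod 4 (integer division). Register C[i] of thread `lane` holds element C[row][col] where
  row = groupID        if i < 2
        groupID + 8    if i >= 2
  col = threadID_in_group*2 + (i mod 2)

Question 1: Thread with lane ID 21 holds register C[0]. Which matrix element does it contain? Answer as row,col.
5,2

L=21→G=21>>2=5, T=21&3=1
[0]→row 5+0=5  col 1·2+0=2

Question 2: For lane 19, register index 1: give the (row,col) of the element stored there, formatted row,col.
4,7

19: G=4,T=3
[1] (4+0,3*2+1) = (4,7)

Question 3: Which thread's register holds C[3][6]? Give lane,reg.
15,0

r=3→G=3,rhi=0  c=6→T=3,p=0
L=3*4+3=15  i=0*2+0=0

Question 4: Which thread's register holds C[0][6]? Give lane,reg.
3,0

r:0=>grp=0,rB=0  c:6=>tig=3,lo=0
L=0*4+3=3  i=0*2+0=0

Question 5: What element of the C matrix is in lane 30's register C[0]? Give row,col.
7,4

L=30->g=30>>2=7, t=30&3=2
[0]->row 7+0=7  col 2·2+0=4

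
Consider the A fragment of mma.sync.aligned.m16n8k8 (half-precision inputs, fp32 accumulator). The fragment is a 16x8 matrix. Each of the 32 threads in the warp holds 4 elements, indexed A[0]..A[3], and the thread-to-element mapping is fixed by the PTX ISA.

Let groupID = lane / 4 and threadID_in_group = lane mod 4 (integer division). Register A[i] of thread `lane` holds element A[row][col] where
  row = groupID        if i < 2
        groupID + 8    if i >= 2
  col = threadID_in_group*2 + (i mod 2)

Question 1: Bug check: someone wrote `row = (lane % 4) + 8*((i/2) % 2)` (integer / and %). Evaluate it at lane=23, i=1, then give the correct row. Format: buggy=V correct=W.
buggy=3 correct=5

`(lane % 4) + 8*((i/2) % 2)`[23,1]=>3
lane 23=>23/4=5, 23 mod 4=3
i=1  r:5+0=>5  c:2·3+1=>7
row: 3 vs 5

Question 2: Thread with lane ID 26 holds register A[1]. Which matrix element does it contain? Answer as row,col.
6,5

lane 26: gr=6 (26/4), th=2 (26%4)
i=1: r=6+0=6, c=2*2+1=5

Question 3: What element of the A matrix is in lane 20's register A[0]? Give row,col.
L=20->g=20>>2=5, t=20&3=0
[0]->row 5+0=5  col 0·2+0=0

5,0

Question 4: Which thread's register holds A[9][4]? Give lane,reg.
r:9=>grp=1,rB=1  c:4=>tig=2,lo=0
L=1*4+2=6  i=1*2+0=2

6,2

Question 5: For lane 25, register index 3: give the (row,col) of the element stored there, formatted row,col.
25: g=6,t=1
[3] (6+8,1*2+1) = (14,3)

14,3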